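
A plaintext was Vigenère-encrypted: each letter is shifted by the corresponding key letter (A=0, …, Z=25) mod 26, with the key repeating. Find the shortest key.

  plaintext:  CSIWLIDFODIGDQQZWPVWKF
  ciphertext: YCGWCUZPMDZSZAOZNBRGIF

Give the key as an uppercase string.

WKYARM

  i= 0: Y-C = 22 → W
  i= 1: C-S = 10 → K
  i= 2: G-I = 24 → Y
  i= 3: W-W =  0 → A
  i= 4: C-L = 17 → R
  i= 5: U-I = 12 → M
  i= 6: Z-D = 22 → W
  i= 7: P-F = 10 → K
  i= 8: M-O = 24 → Y
  i= 9: D-D =  0 → A
  i=10: Z-I = 17 → R
  i=11: S-G = 12 → M
  i=12: Z-D = 22 → W
  i=13: A-Q = 10 → K
  i=14: O-Q = 24 → Y
  i=15: Z-Z =  0 → A
  i=16: N-W = 17 → R
  i=17: B-P = 12 → M
  i=18: R-V = 22 → W
  i=19: G-W = 10 → K
  i=20: I-K = 24 → Y
  i=21: F-F =  0 → A
  shifts repeat with period 6: WKYARM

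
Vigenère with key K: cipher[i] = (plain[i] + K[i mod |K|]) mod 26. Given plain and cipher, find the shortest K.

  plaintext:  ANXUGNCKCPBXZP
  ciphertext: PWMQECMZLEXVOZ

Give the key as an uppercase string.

  i= 0: P-A = 15 → P
  i= 1: W-N =  9 → J
  i= 2: M-X = 15 → P
  i= 3: Q-U = 22 → W
  i= 4: E-G = 24 → Y
  i= 5: C-N = 15 → P
  i= 6: M-C = 10 → K
  i= 7: Z-K = 15 → P
  i= 8: L-C =  9 → J
  i= 9: E-P = 15 → P
  i=10: X-B = 22 → W
  i=11: V-X = 24 → Y
  i=12: O-Z = 15 → P
  i=13: Z-P = 10 → K
  shifts repeat with period 7: PJPWYPK

PJPWYPK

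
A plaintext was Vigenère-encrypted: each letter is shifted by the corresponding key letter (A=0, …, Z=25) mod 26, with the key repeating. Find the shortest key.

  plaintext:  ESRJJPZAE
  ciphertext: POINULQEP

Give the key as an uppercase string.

LWRE

  i= 0: P-E = 11 → L
  i= 1: O-S = 22 → W
  i= 2: I-R = 17 → R
  i= 3: N-J =  4 → E
  i= 4: U-J = 11 → L
  i= 5: L-P = 22 → W
  i= 6: Q-Z = 17 → R
  i= 7: E-A =  4 → E
  i= 8: P-E = 11 → L
  shifts repeat with period 4: LWRE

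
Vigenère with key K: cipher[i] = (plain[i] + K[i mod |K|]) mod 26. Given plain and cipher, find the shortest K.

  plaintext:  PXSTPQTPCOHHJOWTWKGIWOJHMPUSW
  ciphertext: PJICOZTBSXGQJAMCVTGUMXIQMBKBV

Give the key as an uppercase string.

AMQJZJ

  i= 0: P-P =  0 → A
  i= 1: J-X = 12 → M
  i= 2: I-S = 16 → Q
  i= 3: C-T =  9 → J
  i= 4: O-P = 25 → Z
  i= 5: Z-Q =  9 → J
  i= 6: T-T =  0 → A
  i= 7: B-P = 12 → M
  i= 8: S-C = 16 → Q
  i= 9: X-O =  9 → J
  i=10: G-H = 25 → Z
  i=11: Q-H =  9 → J
  i=12: J-J =  0 → A
  i=13: A-O = 12 → M
  i=14: M-W = 16 → Q
  i=15: C-T =  9 → J
  i=16: V-W = 25 → Z
  i=17: T-K =  9 → J
  i=18: G-G =  0 → A
  i=19: U-I = 12 → M
  i=20: M-W = 16 → Q
  i=21: X-O =  9 → J
  i=22: I-J = 25 → Z
  i=23: Q-H =  9 → J
  i=24: M-M =  0 → A
  i=25: B-P = 12 → M
  i=26: K-U = 16 → Q
  i=27: B-S =  9 → J
  i=28: V-W = 25 → Z
  shifts repeat with period 6: AMQJZJ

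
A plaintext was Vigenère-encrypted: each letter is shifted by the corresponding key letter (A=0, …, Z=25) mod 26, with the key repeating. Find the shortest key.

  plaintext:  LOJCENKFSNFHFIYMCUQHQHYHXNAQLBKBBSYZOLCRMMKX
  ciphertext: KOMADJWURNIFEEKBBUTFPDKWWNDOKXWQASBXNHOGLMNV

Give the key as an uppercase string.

  i= 0: K-L = 25 → Z
  i= 1: O-O =  0 → A
  i= 2: M-J =  3 → D
  i= 3: A-C = 24 → Y
  i= 4: D-E = 25 → Z
  i= 5: J-N = 22 → W
  i= 6: W-K = 12 → M
  i= 7: U-F = 15 → P
  i= 8: R-S = 25 → Z
  i= 9: N-N =  0 → A
  i=10: I-F =  3 → D
  i=11: F-H = 24 → Y
  i=12: E-F = 25 → Z
  i=13: E-I = 22 → W
  i=14: K-Y = 12 → M
  i=15: B-M = 15 → P
  i=16: B-C = 25 → Z
  i=17: U-U =  0 → A
  i=18: T-Q =  3 → D
  i=19: F-H = 24 → Y
  i=20: P-Q = 25 → Z
  i=21: D-H = 22 → W
  i=22: K-Y = 12 → M
  i=23: W-H = 15 → P
  i=24: W-X = 25 → Z
  i=25: N-N =  0 → A
  i=26: D-A =  3 → D
  i=27: O-Q = 24 → Y
  i=28: K-L = 25 → Z
  i=29: X-B = 22 → W
  i=30: W-K = 12 → M
  i=31: Q-B = 15 → P
  i=32: A-B = 25 → Z
  i=33: S-S =  0 → A
  i=34: B-Y =  3 → D
  i=35: X-Z = 24 → Y
  i=36: N-O = 25 → Z
  i=37: H-L = 22 → W
  i=38: O-C = 12 → M
  i=39: G-R = 15 → P
  i=40: L-M = 25 → Z
  i=41: M-M =  0 → A
  i=42: N-K =  3 → D
  i=43: V-X = 24 → Y
  shifts repeat with period 8: ZADYZWMP

ZADYZWMP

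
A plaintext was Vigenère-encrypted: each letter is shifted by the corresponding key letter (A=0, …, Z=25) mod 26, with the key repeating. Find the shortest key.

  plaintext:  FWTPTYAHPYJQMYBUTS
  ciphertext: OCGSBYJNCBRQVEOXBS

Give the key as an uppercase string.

JGNDIA

  i= 0: O-F =  9 → J
  i= 1: C-W =  6 → G
  i= 2: G-T = 13 → N
  i= 3: S-P =  3 → D
  i= 4: B-T =  8 → I
  i= 5: Y-Y =  0 → A
  i= 6: J-A =  9 → J
  i= 7: N-H =  6 → G
  i= 8: C-P = 13 → N
  i= 9: B-Y =  3 → D
  i=10: R-J =  8 → I
  i=11: Q-Q =  0 → A
  i=12: V-M =  9 → J
  i=13: E-Y =  6 → G
  i=14: O-B = 13 → N
  i=15: X-U =  3 → D
  i=16: B-T =  8 → I
  i=17: S-S =  0 → A
  shifts repeat with period 6: JGNDIA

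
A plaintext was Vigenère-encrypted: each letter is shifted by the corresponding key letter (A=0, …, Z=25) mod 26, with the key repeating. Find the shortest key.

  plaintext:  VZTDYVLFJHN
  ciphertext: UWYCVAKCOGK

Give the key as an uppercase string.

ZXF

  i= 0: U-V = 25 → Z
  i= 1: W-Z = 23 → X
  i= 2: Y-T =  5 → F
  i= 3: C-D = 25 → Z
  i= 4: V-Y = 23 → X
  i= 5: A-V =  5 → F
  i= 6: K-L = 25 → Z
  i= 7: C-F = 23 → X
  i= 8: O-J =  5 → F
  i= 9: G-H = 25 → Z
  i=10: K-N = 23 → X
  shifts repeat with period 3: ZXF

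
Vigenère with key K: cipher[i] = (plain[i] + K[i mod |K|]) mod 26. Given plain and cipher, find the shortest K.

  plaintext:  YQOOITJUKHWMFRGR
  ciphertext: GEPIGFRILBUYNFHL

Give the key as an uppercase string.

IOBUYM

  i= 0: G-Y =  8 → I
  i= 1: E-Q = 14 → O
  i= 2: P-O =  1 → B
  i= 3: I-O = 20 → U
  i= 4: G-I = 24 → Y
  i= 5: F-T = 12 → M
  i= 6: R-J =  8 → I
  i= 7: I-U = 14 → O
  i= 8: L-K =  1 → B
  i= 9: B-H = 20 → U
  i=10: U-W = 24 → Y
  i=11: Y-M = 12 → M
  i=12: N-F =  8 → I
  i=13: F-R = 14 → O
  i=14: H-G =  1 → B
  i=15: L-R = 20 → U
  shifts repeat with period 6: IOBUYM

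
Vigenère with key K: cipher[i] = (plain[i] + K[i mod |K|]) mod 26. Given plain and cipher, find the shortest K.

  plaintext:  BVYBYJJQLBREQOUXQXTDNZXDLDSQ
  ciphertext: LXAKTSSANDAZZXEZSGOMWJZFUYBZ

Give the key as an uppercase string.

KCCJVJJ

  i= 0: L-B = 10 → K
  i= 1: X-V =  2 → C
  i= 2: A-Y =  2 → C
  i= 3: K-B =  9 → J
  i= 4: T-Y = 21 → V
  i= 5: S-J =  9 → J
  i= 6: S-J =  9 → J
  i= 7: A-Q = 10 → K
  i= 8: N-L =  2 → C
  i= 9: D-B =  2 → C
  i=10: A-R =  9 → J
  i=11: Z-E = 21 → V
  i=12: Z-Q =  9 → J
  i=13: X-O =  9 → J
  i=14: E-U = 10 → K
  i=15: Z-X =  2 → C
  i=16: S-Q =  2 → C
  i=17: G-X =  9 → J
  i=18: O-T = 21 → V
  i=19: M-D =  9 → J
  i=20: W-N =  9 → J
  i=21: J-Z = 10 → K
  i=22: Z-X =  2 → C
  i=23: F-D =  2 → C
  i=24: U-L =  9 → J
  i=25: Y-D = 21 → V
  i=26: B-S =  9 → J
  i=27: Z-Q =  9 → J
  shifts repeat with period 7: KCCJVJJ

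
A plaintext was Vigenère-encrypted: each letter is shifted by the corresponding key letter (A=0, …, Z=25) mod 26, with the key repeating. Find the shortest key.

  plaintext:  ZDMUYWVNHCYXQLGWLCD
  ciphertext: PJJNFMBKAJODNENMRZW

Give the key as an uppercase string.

  i= 0: P-Z = 16 → Q
  i= 1: J-D =  6 → G
  i= 2: J-M = 23 → X
  i= 3: N-U = 19 → T
  i= 4: F-Y =  7 → H
  i= 5: M-W = 16 → Q
  i= 6: B-V =  6 → G
  i= 7: K-N = 23 → X
  i= 8: A-H = 19 → T
  i= 9: J-C =  7 → H
  i=10: O-Y = 16 → Q
  i=11: D-X =  6 → G
  i=12: N-Q = 23 → X
  i=13: E-L = 19 → T
  i=14: N-G =  7 → H
  i=15: M-W = 16 → Q
  i=16: R-L =  6 → G
  i=17: Z-C = 23 → X
  i=18: W-D = 19 → T
  shifts repeat with period 5: QGXTH

QGXTH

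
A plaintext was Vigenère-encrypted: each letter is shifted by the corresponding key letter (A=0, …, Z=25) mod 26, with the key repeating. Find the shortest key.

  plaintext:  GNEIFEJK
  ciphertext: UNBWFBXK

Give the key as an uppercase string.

OAX

  i= 0: U-G = 14 → O
  i= 1: N-N =  0 → A
  i= 2: B-E = 23 → X
  i= 3: W-I = 14 → O
  i= 4: F-F =  0 → A
  i= 5: B-E = 23 → X
  i= 6: X-J = 14 → O
  i= 7: K-K =  0 → A
  shifts repeat with period 3: OAX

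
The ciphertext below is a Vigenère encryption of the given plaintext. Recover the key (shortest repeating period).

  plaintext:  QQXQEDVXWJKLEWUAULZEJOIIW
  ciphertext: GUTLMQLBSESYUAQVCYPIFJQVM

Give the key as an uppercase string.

  i= 0: G-Q = 16 → Q
  i= 1: U-Q =  4 → E
  i= 2: T-X = 22 → W
  i= 3: L-Q = 21 → V
  i= 4: M-E =  8 → I
  i= 5: Q-D = 13 → N
  i= 6: L-V = 16 → Q
  i= 7: B-X =  4 → E
  i= 8: S-W = 22 → W
  i= 9: E-J = 21 → V
  i=10: S-K =  8 → I
  i=11: Y-L = 13 → N
  i=12: U-E = 16 → Q
  i=13: A-W =  4 → E
  i=14: Q-U = 22 → W
  i=15: V-A = 21 → V
  i=16: C-U =  8 → I
  i=17: Y-L = 13 → N
  i=18: P-Z = 16 → Q
  i=19: I-E =  4 → E
  i=20: F-J = 22 → W
  i=21: J-O = 21 → V
  i=22: Q-I =  8 → I
  i=23: V-I = 13 → N
  i=24: M-W = 16 → Q
  shifts repeat with period 6: QEWVIN

QEWVIN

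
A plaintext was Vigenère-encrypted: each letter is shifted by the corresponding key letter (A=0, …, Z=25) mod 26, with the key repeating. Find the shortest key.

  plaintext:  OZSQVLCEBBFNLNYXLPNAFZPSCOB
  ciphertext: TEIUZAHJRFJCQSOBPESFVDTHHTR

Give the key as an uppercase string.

  i= 0: T-O =  5 → F
  i= 1: E-Z =  5 → F
  i= 2: I-S = 16 → Q
  i= 3: U-Q =  4 → E
  i= 4: Z-V =  4 → E
  i= 5: A-L = 15 → P
  i= 6: H-C =  5 → F
  i= 7: J-E =  5 → F
  i= 8: R-B = 16 → Q
  i= 9: F-B =  4 → E
  i=10: J-F =  4 → E
  i=11: C-N = 15 → P
  i=12: Q-L =  5 → F
  i=13: S-N =  5 → F
  i=14: O-Y = 16 → Q
  i=15: B-X =  4 → E
  i=16: P-L =  4 → E
  i=17: E-P = 15 → P
  i=18: S-N =  5 → F
  i=19: F-A =  5 → F
  i=20: V-F = 16 → Q
  i=21: D-Z =  4 → E
  i=22: T-P =  4 → E
  i=23: H-S = 15 → P
  i=24: H-C =  5 → F
  i=25: T-O =  5 → F
  i=26: R-B = 16 → Q
  shifts repeat with period 6: FFQEEP

FFQEEP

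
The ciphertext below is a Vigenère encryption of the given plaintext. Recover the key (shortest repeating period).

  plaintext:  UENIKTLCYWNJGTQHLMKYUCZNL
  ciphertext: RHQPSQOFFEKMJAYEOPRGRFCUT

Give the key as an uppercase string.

XDDHI

  i= 0: R-U = 23 → X
  i= 1: H-E =  3 → D
  i= 2: Q-N =  3 → D
  i= 3: P-I =  7 → H
  i= 4: S-K =  8 → I
  i= 5: Q-T = 23 → X
  i= 6: O-L =  3 → D
  i= 7: F-C =  3 → D
  i= 8: F-Y =  7 → H
  i= 9: E-W =  8 → I
  i=10: K-N = 23 → X
  i=11: M-J =  3 → D
  i=12: J-G =  3 → D
  i=13: A-T =  7 → H
  i=14: Y-Q =  8 → I
  i=15: E-H = 23 → X
  i=16: O-L =  3 → D
  i=17: P-M =  3 → D
  i=18: R-K =  7 → H
  i=19: G-Y =  8 → I
  i=20: R-U = 23 → X
  i=21: F-C =  3 → D
  i=22: C-Z =  3 → D
  i=23: U-N =  7 → H
  i=24: T-L =  8 → I
  shifts repeat with period 5: XDDHI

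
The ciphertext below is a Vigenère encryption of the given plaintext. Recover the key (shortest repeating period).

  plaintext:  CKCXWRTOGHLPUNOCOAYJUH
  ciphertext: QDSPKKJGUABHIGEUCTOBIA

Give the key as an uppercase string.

OTQS

  i= 0: Q-C = 14 → O
  i= 1: D-K = 19 → T
  i= 2: S-C = 16 → Q
  i= 3: P-X = 18 → S
  i= 4: K-W = 14 → O
  i= 5: K-R = 19 → T
  i= 6: J-T = 16 → Q
  i= 7: G-O = 18 → S
  i= 8: U-G = 14 → O
  i= 9: A-H = 19 → T
  i=10: B-L = 16 → Q
  i=11: H-P = 18 → S
  i=12: I-U = 14 → O
  i=13: G-N = 19 → T
  i=14: E-O = 16 → Q
  i=15: U-C = 18 → S
  i=16: C-O = 14 → O
  i=17: T-A = 19 → T
  i=18: O-Y = 16 → Q
  i=19: B-J = 18 → S
  i=20: I-U = 14 → O
  i=21: A-H = 19 → T
  shifts repeat with period 4: OTQS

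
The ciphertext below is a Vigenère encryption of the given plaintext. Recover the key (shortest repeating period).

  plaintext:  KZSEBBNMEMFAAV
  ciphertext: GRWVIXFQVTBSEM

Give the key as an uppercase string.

  i= 0: G-K = 22 → W
  i= 1: R-Z = 18 → S
  i= 2: W-S =  4 → E
  i= 3: V-E = 17 → R
  i= 4: I-B =  7 → H
  i= 5: X-B = 22 → W
  i= 6: F-N = 18 → S
  i= 7: Q-M =  4 → E
  i= 8: V-E = 17 → R
  i= 9: T-M =  7 → H
  i=10: B-F = 22 → W
  i=11: S-A = 18 → S
  i=12: E-A =  4 → E
  i=13: M-V = 17 → R
  shifts repeat with period 5: WSERH

WSERH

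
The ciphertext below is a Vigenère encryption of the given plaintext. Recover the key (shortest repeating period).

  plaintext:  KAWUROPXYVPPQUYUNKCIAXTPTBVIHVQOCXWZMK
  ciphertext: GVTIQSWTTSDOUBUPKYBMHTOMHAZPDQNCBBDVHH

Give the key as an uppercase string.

  i= 0: G-K = 22 → W
  i= 1: V-A = 21 → V
  i= 2: T-W = 23 → X
  i= 3: I-U = 14 → O
  i= 4: Q-R = 25 → Z
  i= 5: S-O =  4 → E
  i= 6: W-P =  7 → H
  i= 7: T-X = 22 → W
  i= 8: T-Y = 21 → V
  i= 9: S-V = 23 → X
  i=10: D-P = 14 → O
  i=11: O-P = 25 → Z
  i=12: U-Q =  4 → E
  i=13: B-U =  7 → H
  i=14: U-Y = 22 → W
  i=15: P-U = 21 → V
  i=16: K-N = 23 → X
  i=17: Y-K = 14 → O
  i=18: B-C = 25 → Z
  i=19: M-I =  4 → E
  i=20: H-A =  7 → H
  i=21: T-X = 22 → W
  i=22: O-T = 21 → V
  i=23: M-P = 23 → X
  i=24: H-T = 14 → O
  i=25: A-B = 25 → Z
  i=26: Z-V =  4 → E
  i=27: P-I =  7 → H
  i=28: D-H = 22 → W
  i=29: Q-V = 21 → V
  i=30: N-Q = 23 → X
  i=31: C-O = 14 → O
  i=32: B-C = 25 → Z
  i=33: B-X =  4 → E
  i=34: D-W =  7 → H
  i=35: V-Z = 22 → W
  i=36: H-M = 21 → V
  i=37: H-K = 23 → X
  shifts repeat with period 7: WVXOZEH

WVXOZEH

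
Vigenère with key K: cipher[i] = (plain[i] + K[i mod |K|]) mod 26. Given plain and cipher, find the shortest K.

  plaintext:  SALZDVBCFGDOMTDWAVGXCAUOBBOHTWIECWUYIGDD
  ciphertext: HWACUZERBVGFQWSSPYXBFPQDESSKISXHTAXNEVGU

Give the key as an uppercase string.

PWPDRED

  i= 0: H-S = 15 → P
  i= 1: W-A = 22 → W
  i= 2: A-L = 15 → P
  i= 3: C-Z =  3 → D
  i= 4: U-D = 17 → R
  i= 5: Z-V =  4 → E
  i= 6: E-B =  3 → D
  i= 7: R-C = 15 → P
  i= 8: B-F = 22 → W
  i= 9: V-G = 15 → P
  i=10: G-D =  3 → D
  i=11: F-O = 17 → R
  i=12: Q-M =  4 → E
  i=13: W-T =  3 → D
  i=14: S-D = 15 → P
  i=15: S-W = 22 → W
  i=16: P-A = 15 → P
  i=17: Y-V =  3 → D
  i=18: X-G = 17 → R
  i=19: B-X =  4 → E
  i=20: F-C =  3 → D
  i=21: P-A = 15 → P
  i=22: Q-U = 22 → W
  i=23: D-O = 15 → P
  i=24: E-B =  3 → D
  i=25: S-B = 17 → R
  i=26: S-O =  4 → E
  i=27: K-H =  3 → D
  i=28: I-T = 15 → P
  i=29: S-W = 22 → W
  i=30: X-I = 15 → P
  i=31: H-E =  3 → D
  i=32: T-C = 17 → R
  i=33: A-W =  4 → E
  i=34: X-U =  3 → D
  i=35: N-Y = 15 → P
  i=36: E-I = 22 → W
  i=37: V-G = 15 → P
  i=38: G-D =  3 → D
  i=39: U-D = 17 → R
  shifts repeat with period 7: PWPDRED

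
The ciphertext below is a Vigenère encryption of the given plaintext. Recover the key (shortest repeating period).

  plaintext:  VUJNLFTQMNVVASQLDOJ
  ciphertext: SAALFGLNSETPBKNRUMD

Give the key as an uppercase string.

XGRYUBS

  i= 0: S-V = 23 → X
  i= 1: A-U =  6 → G
  i= 2: A-J = 17 → R
  i= 3: L-N = 24 → Y
  i= 4: F-L = 20 → U
  i= 5: G-F =  1 → B
  i= 6: L-T = 18 → S
  i= 7: N-Q = 23 → X
  i= 8: S-M =  6 → G
  i= 9: E-N = 17 → R
  i=10: T-V = 24 → Y
  i=11: P-V = 20 → U
  i=12: B-A =  1 → B
  i=13: K-S = 18 → S
  i=14: N-Q = 23 → X
  i=15: R-L =  6 → G
  i=16: U-D = 17 → R
  i=17: M-O = 24 → Y
  i=18: D-J = 20 → U
  shifts repeat with period 7: XGRYUBS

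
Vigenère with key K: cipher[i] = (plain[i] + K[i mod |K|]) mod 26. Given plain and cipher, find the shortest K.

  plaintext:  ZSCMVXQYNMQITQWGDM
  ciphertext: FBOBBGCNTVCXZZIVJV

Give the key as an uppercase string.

GJMP

  i= 0: F-Z =  6 → G
  i= 1: B-S =  9 → J
  i= 2: O-C = 12 → M
  i= 3: B-M = 15 → P
  i= 4: B-V =  6 → G
  i= 5: G-X =  9 → J
  i= 6: C-Q = 12 → M
  i= 7: N-Y = 15 → P
  i= 8: T-N =  6 → G
  i= 9: V-M =  9 → J
  i=10: C-Q = 12 → M
  i=11: X-I = 15 → P
  i=12: Z-T =  6 → G
  i=13: Z-Q =  9 → J
  i=14: I-W = 12 → M
  i=15: V-G = 15 → P
  i=16: J-D =  6 → G
  i=17: V-M =  9 → J
  shifts repeat with period 4: GJMP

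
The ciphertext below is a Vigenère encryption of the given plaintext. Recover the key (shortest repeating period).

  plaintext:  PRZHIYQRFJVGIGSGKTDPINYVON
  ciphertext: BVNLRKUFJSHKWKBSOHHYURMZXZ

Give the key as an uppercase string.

MEOEJ

  i= 0: B-P = 12 → M
  i= 1: V-R =  4 → E
  i= 2: N-Z = 14 → O
  i= 3: L-H =  4 → E
  i= 4: R-I =  9 → J
  i= 5: K-Y = 12 → M
  i= 6: U-Q =  4 → E
  i= 7: F-R = 14 → O
  i= 8: J-F =  4 → E
  i= 9: S-J =  9 → J
  i=10: H-V = 12 → M
  i=11: K-G =  4 → E
  i=12: W-I = 14 → O
  i=13: K-G =  4 → E
  i=14: B-S =  9 → J
  i=15: S-G = 12 → M
  i=16: O-K =  4 → E
  i=17: H-T = 14 → O
  i=18: H-D =  4 → E
  i=19: Y-P =  9 → J
  i=20: U-I = 12 → M
  i=21: R-N =  4 → E
  i=22: M-Y = 14 → O
  i=23: Z-V =  4 → E
  i=24: X-O =  9 → J
  i=25: Z-N = 12 → M
  shifts repeat with period 5: MEOEJ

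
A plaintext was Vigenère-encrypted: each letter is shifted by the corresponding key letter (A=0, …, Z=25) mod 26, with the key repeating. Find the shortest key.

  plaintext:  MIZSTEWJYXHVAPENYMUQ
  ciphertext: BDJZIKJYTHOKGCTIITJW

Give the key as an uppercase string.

PVKHPGN

  i= 0: B-M = 15 → P
  i= 1: D-I = 21 → V
  i= 2: J-Z = 10 → K
  i= 3: Z-S =  7 → H
  i= 4: I-T = 15 → P
  i= 5: K-E =  6 → G
  i= 6: J-W = 13 → N
  i= 7: Y-J = 15 → P
  i= 8: T-Y = 21 → V
  i= 9: H-X = 10 → K
  i=10: O-H =  7 → H
  i=11: K-V = 15 → P
  i=12: G-A =  6 → G
  i=13: C-P = 13 → N
  i=14: T-E = 15 → P
  i=15: I-N = 21 → V
  i=16: I-Y = 10 → K
  i=17: T-M =  7 → H
  i=18: J-U = 15 → P
  i=19: W-Q =  6 → G
  shifts repeat with period 7: PVKHPGN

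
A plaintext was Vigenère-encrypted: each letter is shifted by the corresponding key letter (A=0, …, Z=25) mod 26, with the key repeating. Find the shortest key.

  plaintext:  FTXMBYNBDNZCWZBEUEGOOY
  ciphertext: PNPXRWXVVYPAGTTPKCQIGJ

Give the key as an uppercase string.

KUSLQY

  i= 0: P-F = 10 → K
  i= 1: N-T = 20 → U
  i= 2: P-X = 18 → S
  i= 3: X-M = 11 → L
  i= 4: R-B = 16 → Q
  i= 5: W-Y = 24 → Y
  i= 6: X-N = 10 → K
  i= 7: V-B = 20 → U
  i= 8: V-D = 18 → S
  i= 9: Y-N = 11 → L
  i=10: P-Z = 16 → Q
  i=11: A-C = 24 → Y
  i=12: G-W = 10 → K
  i=13: T-Z = 20 → U
  i=14: T-B = 18 → S
  i=15: P-E = 11 → L
  i=16: K-U = 16 → Q
  i=17: C-E = 24 → Y
  i=18: Q-G = 10 → K
  i=19: I-O = 20 → U
  i=20: G-O = 18 → S
  i=21: J-Y = 11 → L
  shifts repeat with period 6: KUSLQY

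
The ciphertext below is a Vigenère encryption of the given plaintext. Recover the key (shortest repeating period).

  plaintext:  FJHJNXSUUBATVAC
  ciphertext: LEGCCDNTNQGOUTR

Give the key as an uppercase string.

  i= 0: L-F =  6 → G
  i= 1: E-J = 21 → V
  i= 2: G-H = 25 → Z
  i= 3: C-J = 19 → T
  i= 4: C-N = 15 → P
  i= 5: D-X =  6 → G
  i= 6: N-S = 21 → V
  i= 7: T-U = 25 → Z
  i= 8: N-U = 19 → T
  i= 9: Q-B = 15 → P
  i=10: G-A =  6 → G
  i=11: O-T = 21 → V
  i=12: U-V = 25 → Z
  i=13: T-A = 19 → T
  i=14: R-C = 15 → P
  shifts repeat with period 5: GVZTP

GVZTP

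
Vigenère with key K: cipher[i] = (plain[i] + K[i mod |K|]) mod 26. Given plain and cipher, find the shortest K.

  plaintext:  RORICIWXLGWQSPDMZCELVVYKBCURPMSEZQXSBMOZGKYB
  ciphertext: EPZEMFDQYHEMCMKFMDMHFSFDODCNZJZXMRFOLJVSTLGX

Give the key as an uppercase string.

NBIWKXHT

  i= 0: E-R = 13 → N
  i= 1: P-O =  1 → B
  i= 2: Z-R =  8 → I
  i= 3: E-I = 22 → W
  i= 4: M-C = 10 → K
  i= 5: F-I = 23 → X
  i= 6: D-W =  7 → H
  i= 7: Q-X = 19 → T
  i= 8: Y-L = 13 → N
  i= 9: H-G =  1 → B
  i=10: E-W =  8 → I
  i=11: M-Q = 22 → W
  i=12: C-S = 10 → K
  i=13: M-P = 23 → X
  i=14: K-D =  7 → H
  i=15: F-M = 19 → T
  i=16: M-Z = 13 → N
  i=17: D-C =  1 → B
  i=18: M-E =  8 → I
  i=19: H-L = 22 → W
  i=20: F-V = 10 → K
  i=21: S-V = 23 → X
  i=22: F-Y =  7 → H
  i=23: D-K = 19 → T
  i=24: O-B = 13 → N
  i=25: D-C =  1 → B
  i=26: C-U =  8 → I
  i=27: N-R = 22 → W
  i=28: Z-P = 10 → K
  i=29: J-M = 23 → X
  i=30: Z-S =  7 → H
  i=31: X-E = 19 → T
  i=32: M-Z = 13 → N
  i=33: R-Q =  1 → B
  i=34: F-X =  8 → I
  i=35: O-S = 22 → W
  i=36: L-B = 10 → K
  i=37: J-M = 23 → X
  i=38: V-O =  7 → H
  i=39: S-Z = 19 → T
  i=40: T-G = 13 → N
  i=41: L-K =  1 → B
  i=42: G-Y =  8 → I
  i=43: X-B = 22 → W
  shifts repeat with period 8: NBIWKXHT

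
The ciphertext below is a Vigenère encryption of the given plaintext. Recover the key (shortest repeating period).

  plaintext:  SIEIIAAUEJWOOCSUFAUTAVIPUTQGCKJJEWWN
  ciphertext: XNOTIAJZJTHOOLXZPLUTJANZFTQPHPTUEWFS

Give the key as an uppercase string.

FFKLAAJ

  i= 0: X-S =  5 → F
  i= 1: N-I =  5 → F
  i= 2: O-E = 10 → K
  i= 3: T-I = 11 → L
  i= 4: I-I =  0 → A
  i= 5: A-A =  0 → A
  i= 6: J-A =  9 → J
  i= 7: Z-U =  5 → F
  i= 8: J-E =  5 → F
  i= 9: T-J = 10 → K
  i=10: H-W = 11 → L
  i=11: O-O =  0 → A
  i=12: O-O =  0 → A
  i=13: L-C =  9 → J
  i=14: X-S =  5 → F
  i=15: Z-U =  5 → F
  i=16: P-F = 10 → K
  i=17: L-A = 11 → L
  i=18: U-U =  0 → A
  i=19: T-T =  0 → A
  i=20: J-A =  9 → J
  i=21: A-V =  5 → F
  i=22: N-I =  5 → F
  i=23: Z-P = 10 → K
  i=24: F-U = 11 → L
  i=25: T-T =  0 → A
  i=26: Q-Q =  0 → A
  i=27: P-G =  9 → J
  i=28: H-C =  5 → F
  i=29: P-K =  5 → F
  i=30: T-J = 10 → K
  i=31: U-J = 11 → L
  i=32: E-E =  0 → A
  i=33: W-W =  0 → A
  i=34: F-W =  9 → J
  i=35: S-N =  5 → F
  shifts repeat with period 7: FFKLAAJ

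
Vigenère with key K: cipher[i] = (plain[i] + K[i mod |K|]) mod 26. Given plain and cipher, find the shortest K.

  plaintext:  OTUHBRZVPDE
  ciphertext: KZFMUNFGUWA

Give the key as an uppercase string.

  i= 0: K-O = 22 → W
  i= 1: Z-T =  6 → G
  i= 2: F-U = 11 → L
  i= 3: M-H =  5 → F
  i= 4: U-B = 19 → T
  i= 5: N-R = 22 → W
  i= 6: F-Z =  6 → G
  i= 7: G-V = 11 → L
  i= 8: U-P =  5 → F
  i= 9: W-D = 19 → T
  i=10: A-E = 22 → W
  shifts repeat with period 5: WGLFT

WGLFT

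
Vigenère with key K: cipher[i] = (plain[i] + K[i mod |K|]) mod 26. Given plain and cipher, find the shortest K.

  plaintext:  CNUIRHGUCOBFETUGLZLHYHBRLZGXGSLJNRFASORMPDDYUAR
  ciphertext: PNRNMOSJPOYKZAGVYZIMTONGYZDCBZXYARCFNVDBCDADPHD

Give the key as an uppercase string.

NAXFVHMP

  i= 0: P-C = 13 → N
  i= 1: N-N =  0 → A
  i= 2: R-U = 23 → X
  i= 3: N-I =  5 → F
  i= 4: M-R = 21 → V
  i= 5: O-H =  7 → H
  i= 6: S-G = 12 → M
  i= 7: J-U = 15 → P
  i= 8: P-C = 13 → N
  i= 9: O-O =  0 → A
  i=10: Y-B = 23 → X
  i=11: K-F =  5 → F
  i=12: Z-E = 21 → V
  i=13: A-T =  7 → H
  i=14: G-U = 12 → M
  i=15: V-G = 15 → P
  i=16: Y-L = 13 → N
  i=17: Z-Z =  0 → A
  i=18: I-L = 23 → X
  i=19: M-H =  5 → F
  i=20: T-Y = 21 → V
  i=21: O-H =  7 → H
  i=22: N-B = 12 → M
  i=23: G-R = 15 → P
  i=24: Y-L = 13 → N
  i=25: Z-Z =  0 → A
  i=26: D-G = 23 → X
  i=27: C-X =  5 → F
  i=28: B-G = 21 → V
  i=29: Z-S =  7 → H
  i=30: X-L = 12 → M
  i=31: Y-J = 15 → P
  i=32: A-N = 13 → N
  i=33: R-R =  0 → A
  i=34: C-F = 23 → X
  i=35: F-A =  5 → F
  i=36: N-S = 21 → V
  i=37: V-O =  7 → H
  i=38: D-R = 12 → M
  i=39: B-M = 15 → P
  i=40: C-P = 13 → N
  i=41: D-D =  0 → A
  i=42: A-D = 23 → X
  i=43: D-Y =  5 → F
  i=44: P-U = 21 → V
  i=45: H-A =  7 → H
  i=46: D-R = 12 → M
  shifts repeat with period 8: NAXFVHMP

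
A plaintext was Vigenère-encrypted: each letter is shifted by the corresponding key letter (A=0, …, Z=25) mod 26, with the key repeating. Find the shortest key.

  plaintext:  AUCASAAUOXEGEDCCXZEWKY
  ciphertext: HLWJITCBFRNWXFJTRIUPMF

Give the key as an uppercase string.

  i= 0: H-A =  7 → H
  i= 1: L-U = 17 → R
  i= 2: W-C = 20 → U
  i= 3: J-A =  9 → J
  i= 4: I-S = 16 → Q
  i= 5: T-A = 19 → T
  i= 6: C-A =  2 → C
  i= 7: B-U =  7 → H
  i= 8: F-O = 17 → R
  i= 9: R-X = 20 → U
  i=10: N-E =  9 → J
  i=11: W-G = 16 → Q
  i=12: X-E = 19 → T
  i=13: F-D =  2 → C
  i=14: J-C =  7 → H
  i=15: T-C = 17 → R
  i=16: R-X = 20 → U
  i=17: I-Z =  9 → J
  i=18: U-E = 16 → Q
  i=19: P-W = 19 → T
  i=20: M-K =  2 → C
  i=21: F-Y =  7 → H
  shifts repeat with period 7: HRUJQTC

HRUJQTC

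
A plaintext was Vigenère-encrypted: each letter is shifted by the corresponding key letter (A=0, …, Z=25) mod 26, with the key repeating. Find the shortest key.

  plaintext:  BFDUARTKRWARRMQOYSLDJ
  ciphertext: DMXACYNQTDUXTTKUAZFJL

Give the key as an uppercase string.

  i= 0: D-B =  2 → C
  i= 1: M-F =  7 → H
  i= 2: X-D = 20 → U
  i= 3: A-U =  6 → G
  i= 4: C-A =  2 → C
  i= 5: Y-R =  7 → H
  i= 6: N-T = 20 → U
  i= 7: Q-K =  6 → G
  i= 8: T-R =  2 → C
  i= 9: D-W =  7 → H
  i=10: U-A = 20 → U
  i=11: X-R =  6 → G
  i=12: T-R =  2 → C
  i=13: T-M =  7 → H
  i=14: K-Q = 20 → U
  i=15: U-O =  6 → G
  i=16: A-Y =  2 → C
  i=17: Z-S =  7 → H
  i=18: F-L = 20 → U
  i=19: J-D =  6 → G
  i=20: L-J =  2 → C
  shifts repeat with period 4: CHUG

CHUG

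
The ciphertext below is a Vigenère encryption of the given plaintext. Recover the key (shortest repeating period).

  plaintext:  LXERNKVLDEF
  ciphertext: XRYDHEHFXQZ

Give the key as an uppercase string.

  i= 0: X-L = 12 → M
  i= 1: R-X = 20 → U
  i= 2: Y-E = 20 → U
  i= 3: D-R = 12 → M
  i= 4: H-N = 20 → U
  i= 5: E-K = 20 → U
  i= 6: H-V = 12 → M
  i= 7: F-L = 20 → U
  i= 8: X-D = 20 → U
  i= 9: Q-E = 12 → M
  i=10: Z-F = 20 → U
  shifts repeat with period 3: MUU

MUU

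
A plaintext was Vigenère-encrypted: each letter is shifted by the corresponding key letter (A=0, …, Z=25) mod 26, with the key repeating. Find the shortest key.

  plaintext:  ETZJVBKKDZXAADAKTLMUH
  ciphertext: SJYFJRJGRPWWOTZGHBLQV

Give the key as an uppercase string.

  i= 0: S-E = 14 → O
  i= 1: J-T = 16 → Q
  i= 2: Y-Z = 25 → Z
  i= 3: F-J = 22 → W
  i= 4: J-V = 14 → O
  i= 5: R-B = 16 → Q
  i= 6: J-K = 25 → Z
  i= 7: G-K = 22 → W
  i= 8: R-D = 14 → O
  i= 9: P-Z = 16 → Q
  i=10: W-X = 25 → Z
  i=11: W-A = 22 → W
  i=12: O-A = 14 → O
  i=13: T-D = 16 → Q
  i=14: Z-A = 25 → Z
  i=15: G-K = 22 → W
  i=16: H-T = 14 → O
  i=17: B-L = 16 → Q
  i=18: L-M = 25 → Z
  i=19: Q-U = 22 → W
  i=20: V-H = 14 → O
  shifts repeat with period 4: OQZW

OQZW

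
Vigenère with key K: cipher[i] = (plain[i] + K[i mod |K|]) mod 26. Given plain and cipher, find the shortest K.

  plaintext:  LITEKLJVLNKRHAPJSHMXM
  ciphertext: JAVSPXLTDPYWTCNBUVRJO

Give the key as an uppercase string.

YSCOFMC

  i= 0: J-L = 24 → Y
  i= 1: A-I = 18 → S
  i= 2: V-T =  2 → C
  i= 3: S-E = 14 → O
  i= 4: P-K =  5 → F
  i= 5: X-L = 12 → M
  i= 6: L-J =  2 → C
  i= 7: T-V = 24 → Y
  i= 8: D-L = 18 → S
  i= 9: P-N =  2 → C
  i=10: Y-K = 14 → O
  i=11: W-R =  5 → F
  i=12: T-H = 12 → M
  i=13: C-A =  2 → C
  i=14: N-P = 24 → Y
  i=15: B-J = 18 → S
  i=16: U-S =  2 → C
  i=17: V-H = 14 → O
  i=18: R-M =  5 → F
  i=19: J-X = 12 → M
  i=20: O-M =  2 → C
  shifts repeat with period 7: YSCOFMC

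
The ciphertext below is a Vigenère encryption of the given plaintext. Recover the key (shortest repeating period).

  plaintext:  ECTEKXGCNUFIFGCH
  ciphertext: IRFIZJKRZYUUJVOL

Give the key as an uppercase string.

EPM

  i= 0: I-E =  4 → E
  i= 1: R-C = 15 → P
  i= 2: F-T = 12 → M
  i= 3: I-E =  4 → E
  i= 4: Z-K = 15 → P
  i= 5: J-X = 12 → M
  i= 6: K-G =  4 → E
  i= 7: R-C = 15 → P
  i= 8: Z-N = 12 → M
  i= 9: Y-U =  4 → E
  i=10: U-F = 15 → P
  i=11: U-I = 12 → M
  i=12: J-F =  4 → E
  i=13: V-G = 15 → P
  i=14: O-C = 12 → M
  i=15: L-H =  4 → E
  shifts repeat with period 3: EPM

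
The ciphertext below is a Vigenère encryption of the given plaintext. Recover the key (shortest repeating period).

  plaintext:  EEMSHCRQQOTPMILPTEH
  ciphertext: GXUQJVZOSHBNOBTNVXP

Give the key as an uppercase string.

  i= 0: G-E =  2 → C
  i= 1: X-E = 19 → T
  i= 2: U-M =  8 → I
  i= 3: Q-S = 24 → Y
  i= 4: J-H =  2 → C
  i= 5: V-C = 19 → T
  i= 6: Z-R =  8 → I
  i= 7: O-Q = 24 → Y
  i= 8: S-Q =  2 → C
  i= 9: H-O = 19 → T
  i=10: B-T =  8 → I
  i=11: N-P = 24 → Y
  i=12: O-M =  2 → C
  i=13: B-I = 19 → T
  i=14: T-L =  8 → I
  i=15: N-P = 24 → Y
  i=16: V-T =  2 → C
  i=17: X-E = 19 → T
  i=18: P-H =  8 → I
  shifts repeat with period 4: CTIY

CTIY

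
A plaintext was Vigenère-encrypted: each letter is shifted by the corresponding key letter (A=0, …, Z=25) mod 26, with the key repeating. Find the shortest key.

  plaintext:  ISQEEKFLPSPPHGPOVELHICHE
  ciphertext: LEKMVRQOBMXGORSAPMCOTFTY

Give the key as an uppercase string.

DMUIRHL

  i= 0: L-I =  3 → D
  i= 1: E-S = 12 → M
  i= 2: K-Q = 20 → U
  i= 3: M-E =  8 → I
  i= 4: V-E = 17 → R
  i= 5: R-K =  7 → H
  i= 6: Q-F = 11 → L
  i= 7: O-L =  3 → D
  i= 8: B-P = 12 → M
  i= 9: M-S = 20 → U
  i=10: X-P =  8 → I
  i=11: G-P = 17 → R
  i=12: O-H =  7 → H
  i=13: R-G = 11 → L
  i=14: S-P =  3 → D
  i=15: A-O = 12 → M
  i=16: P-V = 20 → U
  i=17: M-E =  8 → I
  i=18: C-L = 17 → R
  i=19: O-H =  7 → H
  i=20: T-I = 11 → L
  i=21: F-C =  3 → D
  i=22: T-H = 12 → M
  i=23: Y-E = 20 → U
  shifts repeat with period 7: DMUIRHL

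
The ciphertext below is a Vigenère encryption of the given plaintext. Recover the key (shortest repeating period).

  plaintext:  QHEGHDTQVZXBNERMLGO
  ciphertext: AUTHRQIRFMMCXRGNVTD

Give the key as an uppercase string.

KNPB

  i= 0: A-Q = 10 → K
  i= 1: U-H = 13 → N
  i= 2: T-E = 15 → P
  i= 3: H-G =  1 → B
  i= 4: R-H = 10 → K
  i= 5: Q-D = 13 → N
  i= 6: I-T = 15 → P
  i= 7: R-Q =  1 → B
  i= 8: F-V = 10 → K
  i= 9: M-Z = 13 → N
  i=10: M-X = 15 → P
  i=11: C-B =  1 → B
  i=12: X-N = 10 → K
  i=13: R-E = 13 → N
  i=14: G-R = 15 → P
  i=15: N-M =  1 → B
  i=16: V-L = 10 → K
  i=17: T-G = 13 → N
  i=18: D-O = 15 → P
  shifts repeat with period 4: KNPB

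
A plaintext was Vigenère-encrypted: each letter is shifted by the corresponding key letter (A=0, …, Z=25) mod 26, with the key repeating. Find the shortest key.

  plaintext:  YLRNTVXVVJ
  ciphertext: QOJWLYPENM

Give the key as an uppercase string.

SDSJ

  i= 0: Q-Y = 18 → S
  i= 1: O-L =  3 → D
  i= 2: J-R = 18 → S
  i= 3: W-N =  9 → J
  i= 4: L-T = 18 → S
  i= 5: Y-V =  3 → D
  i= 6: P-X = 18 → S
  i= 7: E-V =  9 → J
  i= 8: N-V = 18 → S
  i= 9: M-J =  3 → D
  shifts repeat with period 4: SDSJ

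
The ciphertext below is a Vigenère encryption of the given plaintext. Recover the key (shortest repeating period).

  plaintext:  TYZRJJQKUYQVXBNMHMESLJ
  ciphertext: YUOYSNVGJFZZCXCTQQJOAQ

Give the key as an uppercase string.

FWPHJE

  i= 0: Y-T =  5 → F
  i= 1: U-Y = 22 → W
  i= 2: O-Z = 15 → P
  i= 3: Y-R =  7 → H
  i= 4: S-J =  9 → J
  i= 5: N-J =  4 → E
  i= 6: V-Q =  5 → F
  i= 7: G-K = 22 → W
  i= 8: J-U = 15 → P
  i= 9: F-Y =  7 → H
  i=10: Z-Q =  9 → J
  i=11: Z-V =  4 → E
  i=12: C-X =  5 → F
  i=13: X-B = 22 → W
  i=14: C-N = 15 → P
  i=15: T-M =  7 → H
  i=16: Q-H =  9 → J
  i=17: Q-M =  4 → E
  i=18: J-E =  5 → F
  i=19: O-S = 22 → W
  i=20: A-L = 15 → P
  i=21: Q-J =  7 → H
  shifts repeat with period 6: FWPHJE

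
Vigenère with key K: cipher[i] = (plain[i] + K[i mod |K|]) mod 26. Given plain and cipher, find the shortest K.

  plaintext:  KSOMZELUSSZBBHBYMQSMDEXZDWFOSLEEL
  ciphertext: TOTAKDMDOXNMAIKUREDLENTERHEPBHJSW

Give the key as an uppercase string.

JWFOLZB

  i= 0: T-K =  9 → J
  i= 1: O-S = 22 → W
  i= 2: T-O =  5 → F
  i= 3: A-M = 14 → O
  i= 4: K-Z = 11 → L
  i= 5: D-E = 25 → Z
  i= 6: M-L =  1 → B
  i= 7: D-U =  9 → J
  i= 8: O-S = 22 → W
  i= 9: X-S =  5 → F
  i=10: N-Z = 14 → O
  i=11: M-B = 11 → L
  i=12: A-B = 25 → Z
  i=13: I-H =  1 → B
  i=14: K-B =  9 → J
  i=15: U-Y = 22 → W
  i=16: R-M =  5 → F
  i=17: E-Q = 14 → O
  i=18: D-S = 11 → L
  i=19: L-M = 25 → Z
  i=20: E-D =  1 → B
  i=21: N-E =  9 → J
  i=22: T-X = 22 → W
  i=23: E-Z =  5 → F
  i=24: R-D = 14 → O
  i=25: H-W = 11 → L
  i=26: E-F = 25 → Z
  i=27: P-O =  1 → B
  i=28: B-S =  9 → J
  i=29: H-L = 22 → W
  i=30: J-E =  5 → F
  i=31: S-E = 14 → O
  i=32: W-L = 11 → L
  shifts repeat with period 7: JWFOLZB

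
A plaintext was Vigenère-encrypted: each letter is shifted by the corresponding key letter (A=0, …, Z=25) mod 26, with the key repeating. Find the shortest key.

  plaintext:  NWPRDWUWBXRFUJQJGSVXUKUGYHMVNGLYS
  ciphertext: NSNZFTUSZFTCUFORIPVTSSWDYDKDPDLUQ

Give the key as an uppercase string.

AWYICX

  i= 0: N-N =  0 → A
  i= 1: S-W = 22 → W
  i= 2: N-P = 24 → Y
  i= 3: Z-R =  8 → I
  i= 4: F-D =  2 → C
  i= 5: T-W = 23 → X
  i= 6: U-U =  0 → A
  i= 7: S-W = 22 → W
  i= 8: Z-B = 24 → Y
  i= 9: F-X =  8 → I
  i=10: T-R =  2 → C
  i=11: C-F = 23 → X
  i=12: U-U =  0 → A
  i=13: F-J = 22 → W
  i=14: O-Q = 24 → Y
  i=15: R-J =  8 → I
  i=16: I-G =  2 → C
  i=17: P-S = 23 → X
  i=18: V-V =  0 → A
  i=19: T-X = 22 → W
  i=20: S-U = 24 → Y
  i=21: S-K =  8 → I
  i=22: W-U =  2 → C
  i=23: D-G = 23 → X
  i=24: Y-Y =  0 → A
  i=25: D-H = 22 → W
  i=26: K-M = 24 → Y
  i=27: D-V =  8 → I
  i=28: P-N =  2 → C
  i=29: D-G = 23 → X
  i=30: L-L =  0 → A
  i=31: U-Y = 22 → W
  i=32: Q-S = 24 → Y
  shifts repeat with period 6: AWYICX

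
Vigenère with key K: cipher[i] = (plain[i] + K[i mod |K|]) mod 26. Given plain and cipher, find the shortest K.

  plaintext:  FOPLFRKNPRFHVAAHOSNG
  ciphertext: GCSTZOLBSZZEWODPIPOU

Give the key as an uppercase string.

BODIUX

  i= 0: G-F =  1 → B
  i= 1: C-O = 14 → O
  i= 2: S-P =  3 → D
  i= 3: T-L =  8 → I
  i= 4: Z-F = 20 → U
  i= 5: O-R = 23 → X
  i= 6: L-K =  1 → B
  i= 7: B-N = 14 → O
  i= 8: S-P =  3 → D
  i= 9: Z-R =  8 → I
  i=10: Z-F = 20 → U
  i=11: E-H = 23 → X
  i=12: W-V =  1 → B
  i=13: O-A = 14 → O
  i=14: D-A =  3 → D
  i=15: P-H =  8 → I
  i=16: I-O = 20 → U
  i=17: P-S = 23 → X
  i=18: O-N =  1 → B
  i=19: U-G = 14 → O
  shifts repeat with period 6: BODIUX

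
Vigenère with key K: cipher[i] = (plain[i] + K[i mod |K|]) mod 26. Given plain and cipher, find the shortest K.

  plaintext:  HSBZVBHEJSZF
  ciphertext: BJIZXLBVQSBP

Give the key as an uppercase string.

URHACK

  i= 0: B-H = 20 → U
  i= 1: J-S = 17 → R
  i= 2: I-B =  7 → H
  i= 3: Z-Z =  0 → A
  i= 4: X-V =  2 → C
  i= 5: L-B = 10 → K
  i= 6: B-H = 20 → U
  i= 7: V-E = 17 → R
  i= 8: Q-J =  7 → H
  i= 9: S-S =  0 → A
  i=10: B-Z =  2 → C
  i=11: P-F = 10 → K
  shifts repeat with period 6: URHACK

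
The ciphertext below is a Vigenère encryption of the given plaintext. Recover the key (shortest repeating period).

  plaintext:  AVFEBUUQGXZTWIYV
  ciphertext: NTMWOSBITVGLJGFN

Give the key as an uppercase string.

  i= 0: N-A = 13 → N
  i= 1: T-V = 24 → Y
  i= 2: M-F =  7 → H
  i= 3: W-E = 18 → S
  i= 4: O-B = 13 → N
  i= 5: S-U = 24 → Y
  i= 6: B-U =  7 → H
  i= 7: I-Q = 18 → S
  i= 8: T-G = 13 → N
  i= 9: V-X = 24 → Y
  i=10: G-Z =  7 → H
  i=11: L-T = 18 → S
  i=12: J-W = 13 → N
  i=13: G-I = 24 → Y
  i=14: F-Y =  7 → H
  i=15: N-V = 18 → S
  shifts repeat with period 4: NYHS

NYHS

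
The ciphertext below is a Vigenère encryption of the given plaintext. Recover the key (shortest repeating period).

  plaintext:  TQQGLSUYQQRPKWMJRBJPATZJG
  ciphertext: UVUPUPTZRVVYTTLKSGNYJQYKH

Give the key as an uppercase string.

BFEJJXZB

  i= 0: U-T =  1 → B
  i= 1: V-Q =  5 → F
  i= 2: U-Q =  4 → E
  i= 3: P-G =  9 → J
  i= 4: U-L =  9 → J
  i= 5: P-S = 23 → X
  i= 6: T-U = 25 → Z
  i= 7: Z-Y =  1 → B
  i= 8: R-Q =  1 → B
  i= 9: V-Q =  5 → F
  i=10: V-R =  4 → E
  i=11: Y-P =  9 → J
  i=12: T-K =  9 → J
  i=13: T-W = 23 → X
  i=14: L-M = 25 → Z
  i=15: K-J =  1 → B
  i=16: S-R =  1 → B
  i=17: G-B =  5 → F
  i=18: N-J =  4 → E
  i=19: Y-P =  9 → J
  i=20: J-A =  9 → J
  i=21: Q-T = 23 → X
  i=22: Y-Z = 25 → Z
  i=23: K-J =  1 → B
  i=24: H-G =  1 → B
  shifts repeat with period 8: BFEJJXZB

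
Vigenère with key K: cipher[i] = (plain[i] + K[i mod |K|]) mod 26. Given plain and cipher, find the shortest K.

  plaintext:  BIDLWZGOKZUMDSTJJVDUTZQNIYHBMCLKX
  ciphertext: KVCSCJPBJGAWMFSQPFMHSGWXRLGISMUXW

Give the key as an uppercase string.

JNZHGK

  i= 0: K-B =  9 → J
  i= 1: V-I = 13 → N
  i= 2: C-D = 25 → Z
  i= 3: S-L =  7 → H
  i= 4: C-W =  6 → G
  i= 5: J-Z = 10 → K
  i= 6: P-G =  9 → J
  i= 7: B-O = 13 → N
  i= 8: J-K = 25 → Z
  i= 9: G-Z =  7 → H
  i=10: A-U =  6 → G
  i=11: W-M = 10 → K
  i=12: M-D =  9 → J
  i=13: F-S = 13 → N
  i=14: S-T = 25 → Z
  i=15: Q-J =  7 → H
  i=16: P-J =  6 → G
  i=17: F-V = 10 → K
  i=18: M-D =  9 → J
  i=19: H-U = 13 → N
  i=20: S-T = 25 → Z
  i=21: G-Z =  7 → H
  i=22: W-Q =  6 → G
  i=23: X-N = 10 → K
  i=24: R-I =  9 → J
  i=25: L-Y = 13 → N
  i=26: G-H = 25 → Z
  i=27: I-B =  7 → H
  i=28: S-M =  6 → G
  i=29: M-C = 10 → K
  i=30: U-L =  9 → J
  i=31: X-K = 13 → N
  i=32: W-X = 25 → Z
  shifts repeat with period 6: JNZHGK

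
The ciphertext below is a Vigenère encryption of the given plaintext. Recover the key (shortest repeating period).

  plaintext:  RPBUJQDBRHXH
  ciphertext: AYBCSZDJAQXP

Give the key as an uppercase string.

  i= 0: A-R =  9 → J
  i= 1: Y-P =  9 → J
  i= 2: B-B =  0 → A
  i= 3: C-U =  8 → I
  i= 4: S-J =  9 → J
  i= 5: Z-Q =  9 → J
  i= 6: D-D =  0 → A
  i= 7: J-B =  8 → I
  i= 8: A-R =  9 → J
  i= 9: Q-H =  9 → J
  i=10: X-X =  0 → A
  i=11: P-H =  8 → I
  shifts repeat with period 4: JJAI

JJAI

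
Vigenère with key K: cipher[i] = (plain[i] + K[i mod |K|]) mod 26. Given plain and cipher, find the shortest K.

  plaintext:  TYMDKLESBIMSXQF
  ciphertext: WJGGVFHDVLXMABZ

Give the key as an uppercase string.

  i= 0: W-T =  3 → D
  i= 1: J-Y = 11 → L
  i= 2: G-M = 20 → U
  i= 3: G-D =  3 → D
  i= 4: V-K = 11 → L
  i= 5: F-L = 20 → U
  i= 6: H-E =  3 → D
  i= 7: D-S = 11 → L
  i= 8: V-B = 20 → U
  i= 9: L-I =  3 → D
  i=10: X-M = 11 → L
  i=11: M-S = 20 → U
  i=12: A-X =  3 → D
  i=13: B-Q = 11 → L
  i=14: Z-F = 20 → U
  shifts repeat with period 3: DLU

DLU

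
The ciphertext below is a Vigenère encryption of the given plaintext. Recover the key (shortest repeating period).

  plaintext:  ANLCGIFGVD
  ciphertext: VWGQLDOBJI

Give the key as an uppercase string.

  i= 0: V-A = 21 → V
  i= 1: W-N =  9 → J
  i= 2: G-L = 21 → V
  i= 3: Q-C = 14 → O
  i= 4: L-G =  5 → F
  i= 5: D-I = 21 → V
  i= 6: O-F =  9 → J
  i= 7: B-G = 21 → V
  i= 8: J-V = 14 → O
  i= 9: I-D =  5 → F
  shifts repeat with period 5: VJVOF

VJVOF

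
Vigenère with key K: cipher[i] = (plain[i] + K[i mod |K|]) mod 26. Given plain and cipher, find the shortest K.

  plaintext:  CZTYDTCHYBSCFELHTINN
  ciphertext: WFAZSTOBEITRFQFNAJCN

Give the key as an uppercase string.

  i= 0: W-C = 20 → U
  i= 1: F-Z =  6 → G
  i= 2: A-T =  7 → H
  i= 3: Z-Y =  1 → B
  i= 4: S-D = 15 → P
  i= 5: T-T =  0 → A
  i= 6: O-C = 12 → M
  i= 7: B-H = 20 → U
  i= 8: E-Y =  6 → G
  i= 9: I-B =  7 → H
  i=10: T-S =  1 → B
  i=11: R-C = 15 → P
  i=12: F-F =  0 → A
  i=13: Q-E = 12 → M
  i=14: F-L = 20 → U
  i=15: N-H =  6 → G
  i=16: A-T =  7 → H
  i=17: J-I =  1 → B
  i=18: C-N = 15 → P
  i=19: N-N =  0 → A
  shifts repeat with period 7: UGHBPAM

UGHBPAM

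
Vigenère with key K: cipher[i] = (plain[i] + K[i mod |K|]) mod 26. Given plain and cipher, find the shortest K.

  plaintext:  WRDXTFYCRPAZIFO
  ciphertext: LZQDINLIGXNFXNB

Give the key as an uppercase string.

PING

  i= 0: L-W = 15 → P
  i= 1: Z-R =  8 → I
  i= 2: Q-D = 13 → N
  i= 3: D-X =  6 → G
  i= 4: I-T = 15 → P
  i= 5: N-F =  8 → I
  i= 6: L-Y = 13 → N
  i= 7: I-C =  6 → G
  i= 8: G-R = 15 → P
  i= 9: X-P =  8 → I
  i=10: N-A = 13 → N
  i=11: F-Z =  6 → G
  i=12: X-I = 15 → P
  i=13: N-F =  8 → I
  i=14: B-O = 13 → N
  shifts repeat with period 4: PING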